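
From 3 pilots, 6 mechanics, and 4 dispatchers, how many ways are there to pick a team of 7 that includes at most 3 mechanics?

Split by how many mechanics are chosen (0 through 3).
Sum: C(6,0)·C(7,7) + C(6,1)·C(7,6) + C(6,2)·C(7,5) + C(6,3)·C(7,4) = 1 + 42 + 315 + 700 = 1058.

1058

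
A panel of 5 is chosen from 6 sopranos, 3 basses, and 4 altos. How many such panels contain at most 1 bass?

882

Split by how many basses are chosen (0 through 1).
Sum: C(3,0)·C(10,5) + C(3,1)·C(10,4) = 252 + 630 = 882.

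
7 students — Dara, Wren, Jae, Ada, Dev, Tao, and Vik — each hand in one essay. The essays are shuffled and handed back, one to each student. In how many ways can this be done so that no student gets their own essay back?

Count assignments avoiding every fixed point. For any j of the 7 students fixed to their own essay, the other 7−j can be arranged in (7−j)! ways.
By inclusion–exclusion this is Σ_{j=0}^{7} (−1)^j C(7,j)·(7−j)!.
Computing: 5040 − 5040 + 2520 − 840 + 210 − 42 + 7 − 1 = 1854.

1854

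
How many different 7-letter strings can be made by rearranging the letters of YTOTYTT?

The 7 letters of YTOTYTT have repeats: T appearing 4 times and Y appearing twice.
The number of distinct arrangements is 7!/(4!·2!) = 5040/48 = 105.

105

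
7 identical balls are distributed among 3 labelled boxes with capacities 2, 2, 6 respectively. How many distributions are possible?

Ignoring the caps, the number of non-negative solutions to x_1+…+x_3 = 7 is C(9,2) = 36.
Subtract solutions that violate a single cap (substitute x_i' = x_i − (cap_i+1)): x_1 ≥ 3 gives C(6,2) = 15; x_2 ≥ 3 gives C(6,2) = 15; x_3 ≥ 7 gives C(2,2) = 1. Together 31.
Add back pairs where two caps are both exceeded: 3 + 0 + 0 = 3.
By inclusion–exclusion the count is 36 − 31 + 3 = 8.

8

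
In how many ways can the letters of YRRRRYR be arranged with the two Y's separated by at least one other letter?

15

Total arrangements of YRRRRYR: 7!/(5!·2!) = 21.
Arrangements with the Y's together: treat YY as one letter, giving (6)!/(5!) = 6.
Subtracting, 21 − 6 = 15 arrangements keep the Y's apart.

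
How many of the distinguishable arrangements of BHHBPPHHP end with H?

560

With the last slot taken by H, it remains to arrange the other 8 letters (BHBPPHHP).
Those 8 letters have B appearing twice, H appearing 3 times, and P appearing 3 times, giving (8)!/(3!·3!·2!) = 560.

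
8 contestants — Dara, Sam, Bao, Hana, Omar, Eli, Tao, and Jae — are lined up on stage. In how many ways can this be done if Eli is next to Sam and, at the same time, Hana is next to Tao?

Treat {Eli,Sam} as one block (2 orders) and {Hana,Tao} as another (2 orders).
That leaves 6 units to arrange: 2 × 2 × 6! = 4 × 720 = 2880.

2880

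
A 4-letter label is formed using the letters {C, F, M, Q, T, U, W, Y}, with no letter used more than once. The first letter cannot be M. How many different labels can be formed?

The first letter has 8−1 = 7 choices (anything except M).
The remaining 3 letters are filled from the other 7 symbols without repetition: 7 × 6 × 5 = 210.
Total: 7 × 210 = 1470.

1470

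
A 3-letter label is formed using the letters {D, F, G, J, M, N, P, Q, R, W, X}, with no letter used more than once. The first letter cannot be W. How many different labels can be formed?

The first letter has 11−1 = 10 choices (anything except W).
The remaining 2 letters are filled from the other 10 symbols without repetition: 10 × 9 = 90.
Total: 10 × 90 = 900.

900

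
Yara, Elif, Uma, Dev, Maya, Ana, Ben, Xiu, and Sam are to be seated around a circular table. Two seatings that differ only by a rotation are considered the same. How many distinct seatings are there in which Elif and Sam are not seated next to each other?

Without the restriction there are (8)! = 40320 seatings.
Those with Elif next to Sam: fuse the pair into one unit and seat 8 units around a circle — 2·(7)! = 10080.
Subtracting, 40320 − 10080 = 30240.

30240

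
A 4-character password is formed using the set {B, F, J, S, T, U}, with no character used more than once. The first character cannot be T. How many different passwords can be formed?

The first character has 6−1 = 5 choices (anything except T).
The remaining 3 characters are filled from the other 5 symbols without repetition: 5 × 4 × 3 = 60.
Total: 5 × 60 = 300.

300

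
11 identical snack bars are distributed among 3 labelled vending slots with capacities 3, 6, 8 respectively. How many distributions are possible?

22

Without the upper bounds there are C(13,2) = 78 ways to split 11 among 3 vending slots.
Subtract solutions that violate a single cap (substitute x_i' = x_i − (cap_i+1)): x_1 ≥ 4 gives C(9,2) = 36; x_2 ≥ 7 gives C(6,2) = 15; x_3 ≥ 9 gives C(4,2) = 6. Together 57.
Add back pairs where two caps are both exceeded: 1 + 0 + 0 = 1.
By inclusion–exclusion the count is 78 − 57 + 1 = 22.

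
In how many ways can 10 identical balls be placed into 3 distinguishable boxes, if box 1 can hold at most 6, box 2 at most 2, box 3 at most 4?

Without the upper bounds there are C(12,2) = 66 ways to split 10 among 3 boxes.
Subtract solutions that violate a single cap (substitute x_i' = x_i − (cap_i+1)): x_1 ≥ 7 gives C(5,2) = 10; x_2 ≥ 3 gives C(9,2) = 36; x_3 ≥ 5 gives C(7,2) = 21. Together 67.
Add back pairs where two caps are both exceeded: 1 + 0 + 6 = 7.
By inclusion–exclusion the count is 66 − 67 + 7 = 6.

6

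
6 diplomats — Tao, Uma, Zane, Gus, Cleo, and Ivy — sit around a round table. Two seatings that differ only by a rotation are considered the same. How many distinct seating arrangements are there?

Seat Tao anywhere (absorbing the rotational symmetry), then permute the other 5: (5)! = 120.

120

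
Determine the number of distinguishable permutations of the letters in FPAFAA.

60

Letter multiplicities in FPAFAA: A×3, F×2, P×1.
Dividing 6! = 720 by 3!·2! = 12 for the repeated letters gives 60.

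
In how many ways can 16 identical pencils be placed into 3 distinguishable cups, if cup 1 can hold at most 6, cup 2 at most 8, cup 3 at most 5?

Ignoring the caps, the number of non-negative solutions to x_1+…+x_3 = 16 is C(18,2) = 153.
Subtract solutions that violate a single cap (substitute x_i' = x_i − (cap_i+1)): x_1 ≥ 7 gives C(11,2) = 55; x_2 ≥ 9 gives C(9,2) = 36; x_3 ≥ 6 gives C(12,2) = 66. Together 157.
Add back pairs where two caps are both exceeded: 1 + 10 + 3 = 14.
By inclusion–exclusion the count is 153 − 157 + 14 = 10.

10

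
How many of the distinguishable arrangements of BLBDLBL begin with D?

20

Fix D in the first position and arrange the remaining 6 letters.
Those 6 letters have B appearing 3 times and L appearing 3 times, giving (6)!/(3!·3!) = 20.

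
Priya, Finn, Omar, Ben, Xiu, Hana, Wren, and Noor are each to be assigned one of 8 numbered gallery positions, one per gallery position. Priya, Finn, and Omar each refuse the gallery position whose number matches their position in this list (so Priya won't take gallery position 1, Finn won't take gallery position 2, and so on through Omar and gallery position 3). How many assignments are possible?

27240

Let Aᵢ (for i ∈ {1, 2, 3}) be the placements that put person i in their forbidden gallery position. Any j of these fix j positions, leaving (8−j)! ways to fill the rest, and there are C(3,j) ways to pick which j.
By inclusion–exclusion, the number of valid placements is Σ_{j=0}^{3} (−1)^j C(3,j)·(8−j)!.
Computing: 40320 − 15120 + 2160 − 120 = 27240.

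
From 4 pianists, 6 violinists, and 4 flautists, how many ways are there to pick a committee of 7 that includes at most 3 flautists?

Split by how many flautists are chosen (0 through 3).
Sum: C(4,0)·C(10,7) + C(4,1)·C(10,6) + C(4,2)·C(10,5) + C(4,3)·C(10,4) = 120 + 840 + 1512 + 840 = 3312.

3312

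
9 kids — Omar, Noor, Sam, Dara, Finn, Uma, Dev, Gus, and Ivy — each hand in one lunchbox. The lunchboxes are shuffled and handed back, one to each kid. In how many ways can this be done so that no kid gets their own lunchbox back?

Count assignments avoiding every fixed point. For any j of the 9 kids fixed to their own lunchbox, the other 9−j can be arranged in (9−j)! ways.
By inclusion–exclusion this is Σ_{j=0}^{9} (−1)^j C(9,j)·(9−j)!.
Computing: 362880 − 362880 + 181440 − 60480 + 15120 − 3024 + 504 − 72 + 9 − 1 = 133496.

133496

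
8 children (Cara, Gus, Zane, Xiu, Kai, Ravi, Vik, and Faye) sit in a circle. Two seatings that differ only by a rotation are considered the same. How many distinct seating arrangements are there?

5040

Seat Cara anywhere (absorbing the rotational symmetry), then permute the other 7: (7)! = 5040.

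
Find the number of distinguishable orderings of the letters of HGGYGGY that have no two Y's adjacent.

75

There are 7!/(4!·2!) = 105 arrangements of HGGYGGY in total.
Arrangements with the Y's together: treat YY as one letter, giving (6)!/(4!) = 30.
Hence 105 − 30 = 75.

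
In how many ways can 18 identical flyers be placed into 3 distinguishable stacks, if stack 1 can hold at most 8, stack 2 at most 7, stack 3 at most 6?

By stars and bars, unrestricted non-negative solutions to x_1+…+x_3 = 18 number C(18+2,2) = 190.
Subtract solutions that violate a single cap (substitute x_i' = x_i − (cap_i+1)): x_1 ≥ 9 gives C(11,2) = 55; x_2 ≥ 8 gives C(12,2) = 66; x_3 ≥ 7 gives C(13,2) = 78. Together 199.
Add back pairs where two caps are both exceeded: 3 + 6 + 10 = 19.
By inclusion–exclusion the count is 190 − 199 + 19 = 10.

10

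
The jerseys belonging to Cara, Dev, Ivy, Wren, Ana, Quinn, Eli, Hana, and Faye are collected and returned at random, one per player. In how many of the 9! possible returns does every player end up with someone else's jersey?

Let Aᵢ be the assignments in which player i gets their old jersey. We want the size of the complement of A₁∪…∪A_9.
By inclusion–exclusion this is Σ_{j=0}^{9} (−1)^j C(9,j)·(9−j)!.
Computing: 362880 − 362880 + 181440 − 60480 + 15120 − 3024 + 504 − 72 + 9 − 1 = 133496.

133496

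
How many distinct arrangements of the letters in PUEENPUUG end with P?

3360

With the last slot taken by P, it remains to arrange the other 8 letters (UEENPUUG).
Those 8 letters have E appearing twice and U appearing 3 times, giving (8)!/(3!·2!) = 3360.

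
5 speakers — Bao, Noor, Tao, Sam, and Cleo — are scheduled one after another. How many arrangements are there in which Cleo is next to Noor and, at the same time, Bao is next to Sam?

Treat {Cleo,Noor} as one block (2 orders) and {Bao,Sam} as another (2 orders).
That leaves 3 units to arrange: 2 × 2 × 3! = 4 × 6 = 24.

24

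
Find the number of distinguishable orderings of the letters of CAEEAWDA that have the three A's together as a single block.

360

Treat the 3 copies of A as a single block. The multiset to arrange is then {AAA, C, D, E, E, W}, 6 items in all.
That gives (6)!/(2!) = 360 arrangements.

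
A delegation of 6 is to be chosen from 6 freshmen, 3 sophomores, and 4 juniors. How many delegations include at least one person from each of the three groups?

1416

With no constraint there are C(13,6) = 1716 possible selections.
Selections missing a whole group: no freshmen → C(7,6) = 7; no sophomores → C(10,6) = 210; no juniors → C(9,6) = 84.
Add back selections omitting two groups (i.e. drawn from a single group): C(6,6) + C(3,6) + C(4,6) = 1.
By inclusion–exclusion: 1716 − 301 + 1 = 1416.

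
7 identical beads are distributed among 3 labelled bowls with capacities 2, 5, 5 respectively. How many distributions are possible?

Without the upper bounds there are C(9,2) = 36 ways to split 7 among 3 bowls.
Subtract solutions that violate a single cap (substitute x_i' = x_i − (cap_i+1)): x_1 ≥ 3 gives C(6,2) = 15; x_2 ≥ 6 gives C(3,2) = 3; x_3 ≥ 6 gives C(3,2) = 3. Together 21.
No two caps can be exceeded simultaneously, so the pair terms are all 0.
By inclusion–exclusion the count is 36 − 21 + 0 = 15.

15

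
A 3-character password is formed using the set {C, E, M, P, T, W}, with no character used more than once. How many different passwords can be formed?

120

Choose and order 3 of the 6 symbols: the first character has 6 options, the next 5, then 4.
That product is 6 × 5 × 4 = 120.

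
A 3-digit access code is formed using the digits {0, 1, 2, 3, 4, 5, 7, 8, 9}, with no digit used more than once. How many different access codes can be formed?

This is a permutation of 3 out of 9: P(9,3) = 9!/6!.
9 × 8 × 7 = 504.

504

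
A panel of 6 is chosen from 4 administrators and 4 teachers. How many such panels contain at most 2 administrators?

6

Split by how many administrators are chosen (0 through 2).
Sum: C(4,0)·C(4,6) + C(4,1)·C(4,5) + C(4,2)·C(4,4) = 0 + 0 + 6 = 6.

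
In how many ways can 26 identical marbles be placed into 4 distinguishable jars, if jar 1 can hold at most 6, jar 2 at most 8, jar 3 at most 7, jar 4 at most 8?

20

Without the upper bounds there are C(29,3) = 3654 ways to split 26 among 4 jars.
Subtract solutions that violate a single cap (substitute x_i' = x_i − (cap_i+1)): x_1 ≥ 7 gives C(22,3) = 1540; x_2 ≥ 9 gives C(20,3) = 1140; x_3 ≥ 8 gives C(21,3) = 1330; x_4 ≥ 9 gives C(20,3) = 1140. Together 5150.
Add back pairs where two caps are both exceeded: 286 + 364 + 286 + 220 + 165 + 220 = 1541.
Subtract triples: 10 + 4 + 10 + 1 = 25.
By inclusion–exclusion the count is 3654 − 5150 + 1541 − 25 = 20.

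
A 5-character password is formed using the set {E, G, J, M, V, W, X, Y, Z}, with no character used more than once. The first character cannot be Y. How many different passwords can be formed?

The first character has 9−1 = 8 choices (anything except Y).
The remaining 4 characters are filled from the other 8 symbols without repetition: 8 × 7 × 6 × 5 = 1680.
Total: 8 × 1680 = 13440.

13440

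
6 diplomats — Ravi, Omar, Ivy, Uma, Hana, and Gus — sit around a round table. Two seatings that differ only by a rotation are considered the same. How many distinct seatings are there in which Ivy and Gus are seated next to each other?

Glue Ivy and Gus into a block (2 internal orders). Seating 5 units around a circle gives (4)! arrangements.
So 2 × (4)! = 2 × 24 = 48.

48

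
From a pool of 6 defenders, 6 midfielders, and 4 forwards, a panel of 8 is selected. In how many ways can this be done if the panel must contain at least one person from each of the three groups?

12285

Total 8-person selections from all 16: C(16,8) = 12870.
Subtract selections that omit an entire group: no defenders → C(10,8) = 45; no midfielders → C(10,8) = 45; no forwards → C(12,8) = 495.
Add back selections omitting two groups (i.e. drawn from a single group): C(6,8) + C(6,8) + C(4,8) = 0.
By inclusion–exclusion: 12870 − 585 + 0 = 12285.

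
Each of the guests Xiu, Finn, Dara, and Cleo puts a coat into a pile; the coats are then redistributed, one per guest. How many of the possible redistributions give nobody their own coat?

This is the derangement count D_4: permutations of 4 items with no fixed point.
By inclusion–exclusion this is Σ_{j=0}^{4} (−1)^j C(4,j)·(4−j)!.
Computing: 24 − 24 + 12 − 4 + 1 = 9.

9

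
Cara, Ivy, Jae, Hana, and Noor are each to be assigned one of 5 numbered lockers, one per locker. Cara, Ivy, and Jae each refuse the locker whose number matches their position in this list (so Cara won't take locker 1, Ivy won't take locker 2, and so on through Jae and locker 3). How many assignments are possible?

64

Let Aᵢ (for i ∈ {1, 2, 3}) be the placements that put person i in their forbidden locker. Any j of these fix j positions, leaving (5−j)! ways to fill the rest, and there are C(3,j) ways to pick which j.
By inclusion–exclusion, the number of valid placements is Σ_{j=0}^{3} (−1)^j C(3,j)·(5−j)!.
Computing: 120 − 72 + 18 − 2 = 64.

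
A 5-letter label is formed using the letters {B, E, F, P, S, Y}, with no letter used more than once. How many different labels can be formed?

Choose and order 5 of the 6 symbols: the first letter has 6 options, the next 5, and so on down to 2.
6 × 5 × 4 × 3 × 2 = 720.

720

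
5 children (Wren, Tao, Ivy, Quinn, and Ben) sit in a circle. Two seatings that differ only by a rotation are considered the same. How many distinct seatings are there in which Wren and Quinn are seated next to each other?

Glue Wren and Quinn into a block (2 internal orders). Seating 4 units around a circle gives (3)! arrangements.
So 2 × (3)! = 2 × 6 = 12.

12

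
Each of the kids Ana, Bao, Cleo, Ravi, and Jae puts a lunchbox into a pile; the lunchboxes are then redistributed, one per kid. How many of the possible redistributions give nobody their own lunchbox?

Count assignments avoiding every fixed point. For any j of the 5 kids fixed to their own lunchbox, the other 5−j can be arranged in (5−j)! ways.
By inclusion–exclusion this is Σ_{j=0}^{5} (−1)^j C(5,j)·(5−j)!.
Computing: 120 − 120 + 60 − 20 + 5 − 1 = 44.

44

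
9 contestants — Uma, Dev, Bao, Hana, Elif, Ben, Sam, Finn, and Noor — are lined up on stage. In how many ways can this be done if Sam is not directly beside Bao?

Of the 9! = 362880 arrangements, those with Sam and Bao adjacent number 2 × 8! = 80640 (treat the pair as a block with 2 internal orders).
Complementary counting: 362880 − 80640 = 282240.

282240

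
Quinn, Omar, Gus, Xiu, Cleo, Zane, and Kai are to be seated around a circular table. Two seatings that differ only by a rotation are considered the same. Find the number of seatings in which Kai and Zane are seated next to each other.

240

Treat {Kai, Zane} as one unit (2 internal orders) and seat the resulting 6 units around the table: (5)! circular arrangements.
So 2 × (5)! = 2 × 120 = 240.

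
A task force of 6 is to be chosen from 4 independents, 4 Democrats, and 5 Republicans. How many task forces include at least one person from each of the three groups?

Unrestricted: C(13,6) = 1716 ways to pick any 6 of the 13.
Subtract selections that omit an entire group: no independents → C(9,6) = 84; no Democrats → C(9,6) = 84; no Republicans → C(8,6) = 28.
Add back selections omitting two groups (i.e. drawn from a single group): C(4,6) + C(4,6) + C(5,6) = 0.
By inclusion–exclusion: 1716 − 196 + 0 = 1520.

1520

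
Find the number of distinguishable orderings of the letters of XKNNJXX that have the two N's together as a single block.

120

Treat the 2 copies of N as a single block. The multiset to arrange is then {NN, J, K, X, X, X}, 6 items in all.
That gives (6)!/(3!) = 120 arrangements.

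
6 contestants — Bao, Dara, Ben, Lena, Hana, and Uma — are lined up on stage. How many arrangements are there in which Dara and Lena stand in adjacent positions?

Glue Dara and Lena into one block (2 internal orders), leaving 5 units to arrange in a row.
That gives 2 × 5! = 2 × 120 = 240.

240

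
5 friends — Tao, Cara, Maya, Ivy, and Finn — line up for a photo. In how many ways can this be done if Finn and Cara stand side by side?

Treat {Finn, Cara} as a single unit. There are 4 units to order, and the pair itself can be ordered 2 ways.
That gives 2 × 4! = 2 × 24 = 48.

48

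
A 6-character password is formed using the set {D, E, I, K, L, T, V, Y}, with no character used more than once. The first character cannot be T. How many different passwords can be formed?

The first character has 8−1 = 7 choices (anything except T).
The remaining 5 characters are filled from the other 7 symbols without repetition: 7 × 6 × 5 × 4 × 3 = 2520.
Total: 7 × 2520 = 17640.

17640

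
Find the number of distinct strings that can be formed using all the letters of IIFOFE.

Letter multiplicities in IIFOFE: E×1, F×2, I×2, O×1.
So there are 6! / (2!·2!) = 180 distinguishable arrangements.

180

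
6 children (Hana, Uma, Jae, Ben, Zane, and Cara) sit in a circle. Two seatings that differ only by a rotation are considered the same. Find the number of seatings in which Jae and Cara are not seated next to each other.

72

All circular seatings of 6 people number (5)! = 120.
Seatings with Jae beside Cara: treat them as a block with 2 internal orders, giving 2 × (4)! = 48.
Subtracting, 120 − 48 = 72.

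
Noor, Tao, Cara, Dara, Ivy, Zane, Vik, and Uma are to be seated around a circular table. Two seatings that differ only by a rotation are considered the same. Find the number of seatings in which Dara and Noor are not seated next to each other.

Without the restriction there are (7)! = 5040 seatings.
Those with Dara next to Noor: fuse the pair into one unit and seat 7 units around a circle — 2·(6)! = 1440.
Subtracting, 5040 − 1440 = 3600.

3600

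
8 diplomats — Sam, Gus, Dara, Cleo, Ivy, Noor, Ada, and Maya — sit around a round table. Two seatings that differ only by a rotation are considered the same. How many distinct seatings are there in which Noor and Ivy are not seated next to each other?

Without the restriction there are (7)! = 5040 seatings.
Those with Noor next to Ivy: fuse the pair into one unit and seat 7 units around a circle — 2·(6)! = 1440.
Subtracting, 5040 − 1440 = 3600.

3600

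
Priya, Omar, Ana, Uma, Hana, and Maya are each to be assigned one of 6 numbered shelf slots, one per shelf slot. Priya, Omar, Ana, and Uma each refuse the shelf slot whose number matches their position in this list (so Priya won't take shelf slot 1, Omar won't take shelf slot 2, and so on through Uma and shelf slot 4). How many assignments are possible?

362

Let Aᵢ (for 1 ≤ i ≤ 4) be the placements that put person i in their forbidden shelf slot. Any j of these fix j positions, leaving (6−j)! ways to fill the rest, and there are C(4,j) ways to pick which j.
By inclusion–exclusion, the number of valid placements is Σ_{j=0}^{4} (−1)^j C(4,j)·(6−j)!.
Computing: 720 − 480 + 144 − 24 + 2 = 362.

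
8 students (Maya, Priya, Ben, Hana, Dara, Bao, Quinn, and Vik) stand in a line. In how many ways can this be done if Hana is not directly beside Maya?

30240

There are 8! = 40320 arrangements in all. If Hana and Maya are adjacent, merging them into one block gives 2·(7)! = 10080 arrangements.
Complementary counting: 40320 − 10080 = 30240.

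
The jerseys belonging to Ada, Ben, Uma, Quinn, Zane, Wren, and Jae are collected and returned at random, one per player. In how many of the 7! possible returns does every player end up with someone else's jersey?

1854

This is the derangement count D_7: permutations of 7 items with no fixed point.
By inclusion–exclusion this is Σ_{j=0}^{7} (−1)^j C(7,j)·(7−j)!.
Computing: 5040 − 5040 + 2520 − 840 + 210 − 42 + 7 − 1 = 1854.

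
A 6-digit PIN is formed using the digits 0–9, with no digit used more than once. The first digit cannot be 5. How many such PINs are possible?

The first digit has 10−1 = 9 choices (anything except 5).
The remaining 5 digits are filled from the other 9 symbols without repetition: 9 × 8 × 7 × 6 × 5 = 15120.
Total: 9 × 15120 = 136080.

136080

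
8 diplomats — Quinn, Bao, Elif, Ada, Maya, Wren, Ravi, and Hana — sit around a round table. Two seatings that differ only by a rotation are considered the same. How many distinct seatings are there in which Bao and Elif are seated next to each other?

Treat {Bao, Elif} as one unit (2 internal orders) and seat the resulting 7 units around the table: (6)! circular arrangements.
So 2 × (6)! = 2 × 720 = 1440.

1440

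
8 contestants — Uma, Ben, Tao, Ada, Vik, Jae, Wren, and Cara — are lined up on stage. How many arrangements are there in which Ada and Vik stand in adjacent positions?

10080

Place the 6 others and the Ada-Vik pair as 7 objects in a line; the pair has 2 internal arrangements.
So the count is 2·(7)! = 10080.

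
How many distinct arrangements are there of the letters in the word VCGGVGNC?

1680

The 8 letters of VCGGVGNC have repeats: C appearing twice, G appearing 3 times, and V appearing twice.
The number of distinct arrangements is 8!/(3!·2!·2!) = 40320/24 = 1680.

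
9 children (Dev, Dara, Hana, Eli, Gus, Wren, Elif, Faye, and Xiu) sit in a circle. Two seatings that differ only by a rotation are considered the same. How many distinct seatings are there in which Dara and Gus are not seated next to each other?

All circular seatings of 9 people number (8)! = 40320.
Those with Dara next to Gus: fuse the pair into one unit and seat 8 units around a circle — 2·(7)! = 10080.
Subtracting, 40320 − 10080 = 30240.

30240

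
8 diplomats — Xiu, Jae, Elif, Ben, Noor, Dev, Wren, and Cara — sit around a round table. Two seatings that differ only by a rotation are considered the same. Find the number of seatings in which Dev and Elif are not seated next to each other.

3600

Without the restriction there are (7)! = 5040 seatings.
Those with Dev next to Elif: fuse the pair into one unit and seat 7 units around a circle — 2·(6)! = 1440.
Subtracting, 5040 − 1440 = 3600.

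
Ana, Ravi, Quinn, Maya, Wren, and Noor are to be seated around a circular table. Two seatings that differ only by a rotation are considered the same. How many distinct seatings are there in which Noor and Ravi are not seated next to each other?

72

Without the restriction there are (5)! = 120 seatings.
Those with Noor next to Ravi: fuse the pair into one unit and seat 5 units around a circle — 2·(4)! = 48.
Subtracting, 120 − 48 = 72.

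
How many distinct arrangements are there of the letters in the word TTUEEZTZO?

15120

Letter multiplicities in TTUEEZTZO: E×2, O×1, T×3, U×1, Z×2.
Dividing 9! = 362880 by 3!·2!·2! = 24 for the repeated letters gives 15120.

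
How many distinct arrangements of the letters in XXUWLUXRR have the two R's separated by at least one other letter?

11760

There are 9!/(3!·2!·2!) = 15120 arrangements of XXUWLUXRR in total.
Arrangements with the R's together: treat RR as one letter, giving (8)!/(3!·2!) = 3360.
Subtracting, 15120 − 3360 = 11760 arrangements keep the R's apart.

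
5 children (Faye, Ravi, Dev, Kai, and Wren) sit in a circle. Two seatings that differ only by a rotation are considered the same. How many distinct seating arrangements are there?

24

Seat Faye anywhere (absorbing the rotational symmetry), then permute the other 4: (4)! = 24.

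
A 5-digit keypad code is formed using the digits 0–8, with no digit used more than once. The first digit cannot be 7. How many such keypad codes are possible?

13440

The first digit has 9−1 = 8 choices (anything except 7).
The remaining 4 digits are filled from the other 8 symbols without repetition: 8 × 7 × 6 × 5 = 1680.
Total: 8 × 1680 = 13440.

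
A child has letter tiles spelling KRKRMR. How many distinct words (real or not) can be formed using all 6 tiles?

60

KRKRMR has 6 letters with K appearing twice and R appearing 3 times.
The number of distinct arrangements is 6!/(3!·2!) = 720/12 = 60.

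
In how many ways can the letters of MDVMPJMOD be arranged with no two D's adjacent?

23520

Total arrangements of MDVMPJMOD: 9!/(3!·2!) = 30240.
If the two D's are adjacent, glue them into one block, leaving 8 items to arrange: (8)!/(3!) = 6720 ways.
Hence 30240 − 6720 = 23520.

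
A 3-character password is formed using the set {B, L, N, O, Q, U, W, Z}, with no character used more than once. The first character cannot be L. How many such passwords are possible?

294

The first character has 8−1 = 7 choices (anything except L).
The remaining 2 characters are filled from the other 7 symbols without repetition: 7 × 6 = 42.
Total: 7 × 42 = 294.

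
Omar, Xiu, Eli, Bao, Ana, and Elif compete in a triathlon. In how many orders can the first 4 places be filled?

360

This is an ordered selection of 4 from 6: P(6,4).
That gives 6 × 5 × 4 × 3 = 360.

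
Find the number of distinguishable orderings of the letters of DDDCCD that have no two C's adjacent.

There are 6!/(4!·2!) = 15 arrangements of DDDCCD in total.
Arrangements with the C's together: treat CC as one letter, giving (5)!/(4!) = 5.
Subtracting, 15 − 5 = 10 arrangements keep the C's apart.

10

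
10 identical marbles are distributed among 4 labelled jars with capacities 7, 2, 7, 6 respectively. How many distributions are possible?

127

Without the upper bounds there are C(13,3) = 286 ways to split 10 among 4 jars.
Subtract solutions that violate a single cap (substitute x_i' = x_i − (cap_i+1)): x_1 ≥ 8 gives C(5,3) = 10; x_2 ≥ 3 gives C(10,3) = 120; x_3 ≥ 8 gives C(5,3) = 10; x_4 ≥ 7 gives C(6,3) = 20. Together 160.
Add back pairs where two caps are both exceeded: 0 + 0 + 0 + 0 + 1 + 0 = 1.
By inclusion–exclusion the count is 286 − 160 + 1 = 127.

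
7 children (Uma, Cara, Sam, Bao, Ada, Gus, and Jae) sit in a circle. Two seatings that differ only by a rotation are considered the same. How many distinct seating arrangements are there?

720

Seat Uma anywhere (absorbing the rotational symmetry), then permute the other 6: (6)! = 720.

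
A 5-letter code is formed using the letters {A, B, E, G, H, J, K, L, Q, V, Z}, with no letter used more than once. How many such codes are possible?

55440

Choose and order 5 of the 11 symbols: the first letter has 11 options, the next 10, and so on down to 7.
11 × 10 × 9 × 8 × 7 = 55440.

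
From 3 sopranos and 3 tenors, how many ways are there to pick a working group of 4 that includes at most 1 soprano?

Split by how many sopranos are chosen (0 through 1).
Sum: C(3,0)·C(3,4) + C(3,1)·C(3,3) = 0 + 3 = 3.

3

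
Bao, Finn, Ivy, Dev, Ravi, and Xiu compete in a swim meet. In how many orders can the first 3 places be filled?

There are 6 choices for 1st place, 5 for 2nd, and 4 for 3rd.
That gives 6 × 5 × 4 = 120.

120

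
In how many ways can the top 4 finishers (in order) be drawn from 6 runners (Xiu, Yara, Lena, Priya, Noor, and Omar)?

There are 6 choices for 1st place, 5 for 2nd, and so on down to 3 for position 4.
That gives 6 × 5 × 4 × 3 = 360.

360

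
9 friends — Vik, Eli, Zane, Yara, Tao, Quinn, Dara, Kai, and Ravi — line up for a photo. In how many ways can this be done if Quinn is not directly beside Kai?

There are 9! = 362880 arrangements in all. If Quinn and Kai are adjacent, merging them into one block gives 2·(8)! = 80640 arrangements.
So 362880 − 80640 = 282240 arrangements keep them apart.

282240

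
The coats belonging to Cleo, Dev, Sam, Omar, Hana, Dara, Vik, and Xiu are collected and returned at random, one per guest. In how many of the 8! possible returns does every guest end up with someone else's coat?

14833

This is the derangement count D_8: permutations of 8 items with no fixed point.
By inclusion–exclusion this is Σ_{j=0}^{8} (−1)^j C(8,j)·(8−j)!.
Computing: 40320 − 40320 + 20160 − 6720 + 1680 − 336 + 56 − 8 + 1 = 14833.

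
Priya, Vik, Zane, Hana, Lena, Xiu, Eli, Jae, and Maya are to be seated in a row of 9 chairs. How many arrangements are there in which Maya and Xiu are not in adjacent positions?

Of the 9! = 362880 arrangements, those with Maya and Xiu adjacent number 2 × 8! = 80640 (treat the pair as a block with 2 internal orders).
So 362880 − 80640 = 282240 arrangements keep them apart.

282240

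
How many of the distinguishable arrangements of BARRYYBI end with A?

With the last slot taken by A, it remains to arrange the other 7 letters (BRRYYBI).
Those 7 letters have B appearing twice, R appearing twice, and Y appearing twice, giving (7)!/(2!·2!·2!) = 630.

630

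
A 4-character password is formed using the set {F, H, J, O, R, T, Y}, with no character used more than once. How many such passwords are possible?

840

With no repetition, fill the 4 characters in order: 7 choices, then 6, down to 4.
That product is 7 × 6 × 5 × 4 = 840.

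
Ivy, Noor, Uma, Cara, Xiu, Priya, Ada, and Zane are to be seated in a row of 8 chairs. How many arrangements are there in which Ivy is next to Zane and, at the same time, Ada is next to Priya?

Treat {Ivy,Zane} as one block (2 orders) and {Ada,Priya} as another (2 orders).
That leaves 6 units to arrange: 2 × 2 × 6! = 4 × 720 = 2880.

2880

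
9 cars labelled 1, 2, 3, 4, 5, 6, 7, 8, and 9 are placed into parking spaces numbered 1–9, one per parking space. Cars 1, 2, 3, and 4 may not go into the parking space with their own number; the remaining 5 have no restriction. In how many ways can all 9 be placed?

Let Aᵢ (for 1 ≤ i ≤ 4) be the placements that put car i in its forbidden parking space. Any j of these fix j positions, leaving (9−j)! ways to fill the rest, and there are C(4,j) ways to pick which j.
By inclusion–exclusion, the number of valid placements is Σ_{j=0}^{4} (−1)^j C(4,j)·(9−j)!.
Computing: 362880 − 161280 + 30240 − 2880 + 120 = 229080.

229080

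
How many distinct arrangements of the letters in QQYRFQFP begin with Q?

Fix Q in the first position and arrange the remaining 7 letters.
Those 7 letters have F appearing twice and Q appearing twice, giving (7)!/(2!·2!) = 1260.

1260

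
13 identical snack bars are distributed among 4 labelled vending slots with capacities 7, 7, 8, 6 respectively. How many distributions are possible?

329

Without the upper bounds there are C(16,3) = 560 ways to split 13 among 4 vending slots.
Subtract solutions that violate a single cap (substitute x_i' = x_i − (cap_i+1)): x_1 ≥ 8 gives C(8,3) = 56; x_2 ≥ 8 gives C(8,3) = 56; x_3 ≥ 9 gives C(7,3) = 35; x_4 ≥ 7 gives C(9,3) = 84. Together 231.
No two caps can be exceeded simultaneously, so the pair terms are all 0.
By inclusion–exclusion the count is 560 − 231 + 0 = 329.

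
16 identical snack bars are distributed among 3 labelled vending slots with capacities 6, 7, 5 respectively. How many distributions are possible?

Ignoring the caps, the number of non-negative solutions to x_1+…+x_3 = 16 is C(18,2) = 153.
Subtract solutions that violate a single cap (substitute x_i' = x_i − (cap_i+1)): x_1 ≥ 7 gives C(11,2) = 55; x_2 ≥ 8 gives C(10,2) = 45; x_3 ≥ 6 gives C(12,2) = 66. Together 166.
Add back pairs where two caps are both exceeded: 3 + 10 + 6 = 19.
By inclusion–exclusion the count is 153 − 166 + 19 = 6.

6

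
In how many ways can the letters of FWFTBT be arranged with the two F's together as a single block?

Treat the 2 copies of F as a single block. The multiset to arrange is then {FF, B, T, T, W}, 5 items in all.
That gives (5)!/(2!) = 60 arrangements.

60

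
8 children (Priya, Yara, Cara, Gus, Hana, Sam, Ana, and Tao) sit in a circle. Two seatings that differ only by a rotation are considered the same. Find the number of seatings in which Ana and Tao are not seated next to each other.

All circular seatings of 8 people number (7)! = 5040.
Seatings with Ana beside Tao: treat them as a block with 2 internal orders, giving 2 × (6)! = 1440.
Subtracting, 5040 − 1440 = 3600.

3600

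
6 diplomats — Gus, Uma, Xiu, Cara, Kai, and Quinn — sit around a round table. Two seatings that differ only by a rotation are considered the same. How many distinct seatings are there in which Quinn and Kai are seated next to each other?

48

Treat {Quinn, Kai} as one unit (2 internal orders) and seat the resulting 5 units around the table: (4)! circular arrangements.
So 2 × (4)! = 2 × 24 = 48.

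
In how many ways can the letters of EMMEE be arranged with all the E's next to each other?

3

Treat the 3 copies of E as a single block. The multiset to arrange is then {EEE, M, M}, 3 items in all.
That gives (3)!/(2!) = 3 arrangements.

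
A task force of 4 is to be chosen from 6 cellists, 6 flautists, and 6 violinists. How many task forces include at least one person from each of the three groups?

With no constraint there are C(18,4) = 3060 possible selections.
Subtract selections that omit an entire group: no cellists → C(12,4) = 495; no flautists → C(12,4) = 495; no violinists → C(12,4) = 495.
Add back selections omitting two groups (i.e. drawn from a single group): C(6,4) + C(6,4) + C(6,4) = 45.
By inclusion–exclusion: 3060 − 1485 + 45 = 1620.

1620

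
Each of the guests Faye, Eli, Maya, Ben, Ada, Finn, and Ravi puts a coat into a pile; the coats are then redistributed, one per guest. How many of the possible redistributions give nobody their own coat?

1854

This is the derangement count D_7: permutations of 7 items with no fixed point.
By inclusion–exclusion this is Σ_{j=0}^{7} (−1)^j C(7,j)·(7−j)!.
Computing: 5040 − 5040 + 2520 − 840 + 210 − 42 + 7 − 1 = 1854.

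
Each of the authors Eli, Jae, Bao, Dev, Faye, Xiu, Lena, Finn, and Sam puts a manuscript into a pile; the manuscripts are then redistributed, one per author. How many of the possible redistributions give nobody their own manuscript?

Let Aᵢ be the assignments in which author i gets their own manuscript. We want the size of the complement of A₁∪…∪A_9.
By inclusion–exclusion this is Σ_{j=0}^{9} (−1)^j C(9,j)·(9−j)!.
Computing: 362880 − 362880 + 181440 − 60480 + 15120 − 3024 + 504 − 72 + 9 − 1 = 133496.

133496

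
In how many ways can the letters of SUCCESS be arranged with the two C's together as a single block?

Treat the 2 copies of C as a single block. The multiset to arrange is then {CC, E, S, S, S, U}, 6 items in all.
That gives (6)!/(3!) = 120 arrangements.

120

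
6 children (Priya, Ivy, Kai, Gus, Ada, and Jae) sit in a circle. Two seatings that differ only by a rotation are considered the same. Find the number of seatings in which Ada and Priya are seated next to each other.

48

Glue Ada and Priya into a block (2 internal orders). Seating 5 units around a circle gives (4)! arrangements.
So 2 × (4)! = 2 × 24 = 48.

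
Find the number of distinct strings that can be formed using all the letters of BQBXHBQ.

Letter multiplicities in BQBXHBQ: B×3, H×1, Q×2, X×1.
So there are 7! / (3!·2!) = 420 distinguishable arrangements.

420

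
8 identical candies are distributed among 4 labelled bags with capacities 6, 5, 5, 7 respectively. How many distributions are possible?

140

Ignoring the caps, the number of non-negative solutions to x_1+…+x_4 = 8 is C(11,3) = 165.
Subtract solutions that violate a single cap (substitute x_i' = x_i − (cap_i+1)): x_1 ≥ 7 gives C(4,3) = 4; x_2 ≥ 6 gives C(5,3) = 10; x_3 ≥ 6 gives C(5,3) = 10; x_4 ≥ 8 gives C(3,3) = 1. Together 25.
No two caps can be exceeded simultaneously, so the pair terms are all 0.
By inclusion–exclusion the count is 165 − 25 + 0 = 140.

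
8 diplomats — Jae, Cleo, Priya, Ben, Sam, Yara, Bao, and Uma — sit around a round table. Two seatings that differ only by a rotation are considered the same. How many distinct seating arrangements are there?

5040

Around a circle, 8 distinct people have 8!/8 = (7)! = 5040 rotationally distinct seatings.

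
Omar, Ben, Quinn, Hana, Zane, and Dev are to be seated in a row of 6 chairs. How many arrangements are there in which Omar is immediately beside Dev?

240

Place the 4 others and the Omar-Dev pair as 5 objects in a line; the pair has 2 internal arrangements.
That gives 2 × 5! = 2 × 120 = 240.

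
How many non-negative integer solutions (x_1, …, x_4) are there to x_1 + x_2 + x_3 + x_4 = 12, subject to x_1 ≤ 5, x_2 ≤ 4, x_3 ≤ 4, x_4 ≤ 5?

By stars and bars, unrestricted non-negative solutions to x_1+…+x_4 = 12 number C(12+3,3) = 455.
Subtract solutions that violate a single cap (substitute x_i' = x_i − (cap_i+1)): x_1 ≥ 6 gives C(9,3) = 84; x_2 ≥ 5 gives C(10,3) = 120; x_3 ≥ 5 gives C(10,3) = 120; x_4 ≥ 6 gives C(9,3) = 84. Together 408.
Add back pairs where two caps are both exceeded: 4 + 4 + 1 + 10 + 4 + 4 = 27.
By inclusion–exclusion the count is 455 − 408 + 27 = 74.

74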